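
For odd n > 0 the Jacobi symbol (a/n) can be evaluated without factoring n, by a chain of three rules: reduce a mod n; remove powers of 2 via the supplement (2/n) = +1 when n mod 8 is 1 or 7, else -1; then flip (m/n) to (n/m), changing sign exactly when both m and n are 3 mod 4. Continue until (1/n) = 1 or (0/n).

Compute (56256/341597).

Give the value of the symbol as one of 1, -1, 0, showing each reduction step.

1

factor out 2^6: 56256 = 2^6·879; with 341597 mod 8 = 5, (2/341597) = -1; sign now +1; continue with (879/341597)
flip (879/341597) -> (341597/879): both odd, 879 mod 4 = 3, 341597 mod 4 = 1, so the flip contributes +1; sign now +1
(341597/879): 341597 mod 879 = 545, so (341597/879) = (545/879)
flip (545/879) -> (879/545): both odd, 545 mod 4 = 1, 879 mod 4 = 3, so the flip contributes +1; sign now +1
(879/545): 879 mod 545 = 334, so (879/545) = (334/545)
factor out 2^1: 334 = 2^1·167; with 545 mod 8 = 1, (2/545) = +1; sign now +1; continue with (167/545)
flip (167/545) -> (545/167): both odd, 167 mod 4 = 3, 545 mod 4 = 1, so the flip contributes +1; sign now +1
(545/167): 545 mod 167 = 44, so (545/167) = (44/167)
factor out 2^2: 44 = 2^2·11; with 167 mod 8 = 7, (2/167) = +1; sign now +1; continue with (11/167)
flip (11/167) -> (167/11): both odd, 11 mod 4 = 3, 167 mod 4 = 3, so the flip contributes -1; sign now -1
(167/11): 167 mod 11 = 2, so (167/11) = (2/11)
factor out 2^1: 2 = 2^1·1; with 11 mod 8 = 3, (2/11) = -1; sign now +1; continue with (1/11)
reached (1/11) = 1, so the symbol is +1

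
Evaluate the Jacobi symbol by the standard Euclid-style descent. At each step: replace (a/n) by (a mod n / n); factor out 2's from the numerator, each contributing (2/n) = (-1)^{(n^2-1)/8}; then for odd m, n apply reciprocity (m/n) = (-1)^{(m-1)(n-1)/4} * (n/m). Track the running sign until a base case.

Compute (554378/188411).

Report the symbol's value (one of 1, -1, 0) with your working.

(554378/188411) = (177556/188411)   [reduce mod 188411]
177556 = 2^2·44389; (2/188411) = -1 since 188411 mod 8 = 3, so (177556/188411) = (-1)^2·(44389/188411); sign now +1
reciprocity: (44389/188411) = +1·(188411/44389) since 44389 mod 4 = 1, 188411 mod 4 = 3; sign now +1
(188411/44389) = (10855/44389)   [reduce mod 44389]
reciprocity: (10855/44389) = +1·(44389/10855) since 10855 mod 4 = 3, 44389 mod 4 = 1; sign now +1
(44389/10855) = (969/10855)   [reduce mod 10855]
reciprocity: (969/10855) = +1·(10855/969) since 969 mod 4 = 1, 10855 mod 4 = 3; sign now +1
(10855/969) = (196/969)   [reduce mod 969]
196 = 2^2·49; (2/969) = +1 since 969 mod 8 = 1, so (196/969) = (+1)^2·(49/969); sign now +1
reciprocity: (49/969) = +1·(969/49) since 49 mod 4 = 1, 969 mod 4 = 1; sign now +1
(969/49) = (38/49)   [reduce mod 49]
38 = 2^1·19; (2/49) = +1 since 49 mod 8 = 1, so (38/49) = (+1)^1·(19/49); sign now +1
reciprocity: (19/49) = +1·(49/19) since 19 mod 4 = 3, 49 mod 4 = 1; sign now +1
(49/19) = (11/19)   [reduce mod 19]
reciprocity: (11/19) = -1·(19/11) since 11 mod 4 = 3, 19 mod 4 = 3; sign now -1
(19/11) = (8/11)   [reduce mod 11]
8 = 2^3·1; (2/11) = -1 since 11 mod 8 = 3, so (8/11) = (-1)^3·(1/11); sign now +1
(1/11) = 1; final value = sign = +1

1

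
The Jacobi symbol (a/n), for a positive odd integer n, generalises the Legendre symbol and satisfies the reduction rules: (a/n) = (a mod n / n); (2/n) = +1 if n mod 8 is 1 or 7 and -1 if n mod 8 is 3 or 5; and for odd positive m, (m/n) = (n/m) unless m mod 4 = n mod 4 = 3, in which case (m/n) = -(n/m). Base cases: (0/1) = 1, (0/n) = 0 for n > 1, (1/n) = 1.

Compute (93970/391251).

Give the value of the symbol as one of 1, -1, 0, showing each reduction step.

factor out 2^1: 93970 = 2^1·46985; with 391251 mod 8 = 3, (2/391251) = -1; sign now -1; continue with (46985/391251)
flip (46985/391251) -> (391251/46985): both odd, 46985 mod 4 = 1, 391251 mod 4 = 3, so the flip contributes +1; sign now -1
(391251/46985): 391251 mod 46985 = 15371, so (391251/46985) = (15371/46985)
flip (15371/46985) -> (46985/15371): both odd, 15371 mod 4 = 3, 46985 mod 4 = 1, so the flip contributes +1; sign now -1
(46985/15371): 46985 mod 15371 = 872, so (46985/15371) = (872/15371)
factor out 2^3: 872 = 2^3·109; with 15371 mod 8 = 3, (2/15371) = -1; sign now +1; continue with (109/15371)
flip (109/15371) -> (15371/109): both odd, 109 mod 4 = 1, 15371 mod 4 = 3, so the flip contributes +1; sign now +1
(15371/109): 15371 mod 109 = 2, so (15371/109) = (2/109)
factor out 2^1: 2 = 2^1·1; with 109 mod 8 = 5, (2/109) = -1; sign now -1; continue with (1/109)
reached (1/109) = 1, so the symbol is -1

-1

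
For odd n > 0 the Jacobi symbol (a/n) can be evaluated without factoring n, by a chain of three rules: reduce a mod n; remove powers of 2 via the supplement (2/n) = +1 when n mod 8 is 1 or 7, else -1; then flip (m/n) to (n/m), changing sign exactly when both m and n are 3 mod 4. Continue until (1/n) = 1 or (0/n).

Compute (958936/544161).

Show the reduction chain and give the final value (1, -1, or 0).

1

(958936/544161) = (414775/544161)   [reduce mod 544161]
reciprocity: (414775/544161) = +1·(544161/414775) since 414775 mod 4 = 3, 544161 mod 4 = 1; sign now +1
(544161/414775) = (129386/414775)   [reduce mod 414775]
129386 = 2^1·64693; (2/414775) = +1 since 414775 mod 8 = 7, so (129386/414775) = (+1)^1·(64693/414775); sign now +1
reciprocity: (64693/414775) = +1·(414775/64693) since 64693 mod 4 = 1, 414775 mod 4 = 3; sign now +1
(414775/64693) = (26617/64693)   [reduce mod 64693]
reciprocity: (26617/64693) = +1·(64693/26617) since 26617 mod 4 = 1, 64693 mod 4 = 1; sign now +1
(64693/26617) = (11459/26617)   [reduce mod 26617]
reciprocity: (11459/26617) = +1·(26617/11459) since 11459 mod 4 = 3, 26617 mod 4 = 1; sign now +1
(26617/11459) = (3699/11459)   [reduce mod 11459]
reciprocity: (3699/11459) = -1·(11459/3699) since 3699 mod 4 = 3, 11459 mod 4 = 3; sign now -1
(11459/3699) = (362/3699)   [reduce mod 3699]
362 = 2^1·181; (2/3699) = -1 since 3699 mod 8 = 3, so (362/3699) = (-1)^1·(181/3699); sign now +1
reciprocity: (181/3699) = +1·(3699/181) since 181 mod 4 = 1, 3699 mod 4 = 3; sign now +1
(3699/181) = (79/181)   [reduce mod 181]
reciprocity: (79/181) = +1·(181/79) since 79 mod 4 = 3, 181 mod 4 = 1; sign now +1
(181/79) = (23/79)   [reduce mod 79]
reciprocity: (23/79) = -1·(79/23) since 23 mod 4 = 3, 79 mod 4 = 3; sign now -1
(79/23) = (10/23)   [reduce mod 23]
10 = 2^1·5; (2/23) = +1 since 23 mod 8 = 7, so (10/23) = (+1)^1·(5/23); sign now -1
reciprocity: (5/23) = +1·(23/5) since 5 mod 4 = 1, 23 mod 4 = 3; sign now -1
(23/5) = (3/5)   [reduce mod 5]
reciprocity: (3/5) = +1·(5/3) since 3 mod 4 = 3, 5 mod 4 = 1; sign now -1
(5/3) = (2/3)   [reduce mod 3]
2 = 2^1·1; (2/3) = -1 since 3 mod 8 = 3, so (2/3) = (-1)^1·(1/3); sign now +1
(1/3) = 1; final value = sign = +1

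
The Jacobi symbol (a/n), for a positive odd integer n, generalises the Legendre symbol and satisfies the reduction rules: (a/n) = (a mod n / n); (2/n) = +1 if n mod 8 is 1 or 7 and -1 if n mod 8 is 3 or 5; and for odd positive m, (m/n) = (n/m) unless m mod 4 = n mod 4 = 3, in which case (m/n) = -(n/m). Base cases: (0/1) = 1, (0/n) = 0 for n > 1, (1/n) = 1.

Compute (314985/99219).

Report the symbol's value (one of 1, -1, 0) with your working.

(314985/99219) = (17328/99219)   [reduce mod 99219]
17328 = 2^4·1083; (2/99219) = -1 since 99219 mod 8 = 3, so (17328/99219) = (-1)^4·(1083/99219); sign now +1
reciprocity: (1083/99219) = -1·(99219/1083) since 1083 mod 4 = 3, 99219 mod 4 = 3; sign now -1
(99219/1083) = (666/1083)   [reduce mod 1083]
666 = 2^1·333; (2/1083) = -1 since 1083 mod 8 = 3, so (666/1083) = (-1)^1·(333/1083); sign now +1
reciprocity: (333/1083) = +1·(1083/333) since 333 mod 4 = 1, 1083 mod 4 = 3; sign now +1
(1083/333) = (84/333)   [reduce mod 333]
84 = 2^2·21; (2/333) = -1 since 333 mod 8 = 5, so (84/333) = (-1)^2·(21/333); sign now +1
reciprocity: (21/333) = +1·(333/21) since 21 mod 4 = 1, 333 mod 4 = 1; sign now +1
(333/21) = (18/21)   [reduce mod 21]
18 = 2^1·9; (2/21) = -1 since 21 mod 8 = 5, so (18/21) = (-1)^1·(9/21); sign now -1
reciprocity: (9/21) = +1·(21/9) since 9 mod 4 = 1, 21 mod 4 = 1; sign now -1
(21/9) = (3/9)   [reduce mod 9]
reciprocity: (3/9) = +1·(9/3) since 3 mod 4 = 3, 9 mod 4 = 1; sign now -1
(9/3) = (0/3)   [reduce mod 3]
(0/3) = 0   [gcd(a, n) > 1]; final value = 0

0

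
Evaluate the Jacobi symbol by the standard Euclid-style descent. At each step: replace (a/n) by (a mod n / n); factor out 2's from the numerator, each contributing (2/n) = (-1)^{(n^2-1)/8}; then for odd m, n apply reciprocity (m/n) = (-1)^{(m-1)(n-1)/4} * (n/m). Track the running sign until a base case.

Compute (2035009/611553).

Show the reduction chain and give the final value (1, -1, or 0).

1

(2035009/611553): 2035009 mod 611553 = 200350, so (2035009/611553) = (200350/611553)
factor out 2^1: 200350 = 2^1·100175; with 611553 mod 8 = 1, (2/611553) = +1; sign now +1; continue with (100175/611553)
flip (100175/611553) -> (611553/100175): both odd, 100175 mod 4 = 3, 611553 mod 4 = 1, so the flip contributes +1; sign now +1
(611553/100175): 611553 mod 100175 = 10503, so (611553/100175) = (10503/100175)
flip (10503/100175) -> (100175/10503): both odd, 10503 mod 4 = 3, 100175 mod 4 = 3, so the flip contributes -1; sign now -1
(100175/10503): 100175 mod 10503 = 5648, so (100175/10503) = (5648/10503)
factor out 2^4: 5648 = 2^4·353; with 10503 mod 8 = 7, (2/10503) = +1; sign now -1; continue with (353/10503)
flip (353/10503) -> (10503/353): both odd, 353 mod 4 = 1, 10503 mod 4 = 3, so the flip contributes +1; sign now -1
(10503/353): 10503 mod 353 = 266, so (10503/353) = (266/353)
factor out 2^1: 266 = 2^1·133; with 353 mod 8 = 1, (2/353) = +1; sign now -1; continue with (133/353)
flip (133/353) -> (353/133): both odd, 133 mod 4 = 1, 353 mod 4 = 1, so the flip contributes +1; sign now -1
(353/133): 353 mod 133 = 87, so (353/133) = (87/133)
flip (87/133) -> (133/87): both odd, 87 mod 4 = 3, 133 mod 4 = 1, so the flip contributes +1; sign now -1
(133/87): 133 mod 87 = 46, so (133/87) = (46/87)
factor out 2^1: 46 = 2^1·23; with 87 mod 8 = 7, (2/87) = +1; sign now -1; continue with (23/87)
flip (23/87) -> (87/23): both odd, 23 mod 4 = 3, 87 mod 4 = 3, so the flip contributes -1; sign now +1
(87/23): 87 mod 23 = 18, so (87/23) = (18/23)
factor out 2^1: 18 = 2^1·9; with 23 mod 8 = 7, (2/23) = +1; sign now +1; continue with (9/23)
flip (9/23) -> (23/9): both odd, 9 mod 4 = 1, 23 mod 4 = 3, so the flip contributes +1; sign now +1
(23/9): 23 mod 9 = 5, so (23/9) = (5/9)
flip (5/9) -> (9/5): both odd, 5 mod 4 = 1, 9 mod 4 = 1, so the flip contributes +1; sign now +1
(9/5): 9 mod 5 = 4, so (9/5) = (4/5)
factor out 2^2: 4 = 2^2·1; with 5 mod 8 = 5, (2/5) = -1; sign now +1; continue with (1/5)
reached (1/5) = 1, so the symbol is +1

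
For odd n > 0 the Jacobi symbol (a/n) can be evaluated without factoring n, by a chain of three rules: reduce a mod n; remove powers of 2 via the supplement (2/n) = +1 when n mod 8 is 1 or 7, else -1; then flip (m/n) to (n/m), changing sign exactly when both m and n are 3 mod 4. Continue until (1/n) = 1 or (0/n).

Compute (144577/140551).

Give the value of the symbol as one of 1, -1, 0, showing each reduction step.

(144577/140551): 144577 mod 140551 = 4026, so (144577/140551) = (4026/140551)
factor out 2^1: 4026 = 2^1·2013; with 140551 mod 8 = 7, (2/140551) = +1; sign now +1; continue with (2013/140551)
flip (2013/140551) -> (140551/2013): both odd, 2013 mod 4 = 1, 140551 mod 4 = 3, so the flip contributes +1; sign now +1
(140551/2013): 140551 mod 2013 = 1654, so (140551/2013) = (1654/2013)
factor out 2^1: 1654 = 2^1·827; with 2013 mod 8 = 5, (2/2013) = -1; sign now -1; continue with (827/2013)
flip (827/2013) -> (2013/827): both odd, 827 mod 4 = 3, 2013 mod 4 = 1, so the flip contributes +1; sign now -1
(2013/827): 2013 mod 827 = 359, so (2013/827) = (359/827)
flip (359/827) -> (827/359): both odd, 359 mod 4 = 3, 827 mod 4 = 3, so the flip contributes -1; sign now +1
(827/359): 827 mod 359 = 109, so (827/359) = (109/359)
flip (109/359) -> (359/109): both odd, 109 mod 4 = 1, 359 mod 4 = 3, so the flip contributes +1; sign now +1
(359/109): 359 mod 109 = 32, so (359/109) = (32/109)
factor out 2^5: 32 = 2^5·1; with 109 mod 8 = 5, (2/109) = -1; sign now -1; continue with (1/109)
reached (1/109) = 1, so the symbol is -1

-1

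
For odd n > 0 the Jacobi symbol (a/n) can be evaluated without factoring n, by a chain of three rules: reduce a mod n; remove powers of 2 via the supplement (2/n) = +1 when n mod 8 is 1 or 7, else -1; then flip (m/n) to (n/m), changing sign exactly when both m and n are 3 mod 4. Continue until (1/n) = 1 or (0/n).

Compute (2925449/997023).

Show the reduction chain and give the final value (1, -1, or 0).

1

(2925449/997023): 2925449 mod 997023 = 931403, so (2925449/997023) = (931403/997023)
flip (931403/997023) -> (997023/931403): both odd, 931403 mod 4 = 3, 997023 mod 4 = 3, so the flip contributes -1; sign now -1
(997023/931403): 997023 mod 931403 = 65620, so (997023/931403) = (65620/931403)
factor out 2^2: 65620 = 2^2·16405; with 931403 mod 8 = 3, (2/931403) = -1; sign now -1; continue with (16405/931403)
flip (16405/931403) -> (931403/16405): both odd, 16405 mod 4 = 1, 931403 mod 4 = 3, so the flip contributes +1; sign now -1
(931403/16405): 931403 mod 16405 = 12723, so (931403/16405) = (12723/16405)
flip (12723/16405) -> (16405/12723): both odd, 12723 mod 4 = 3, 16405 mod 4 = 1, so the flip contributes +1; sign now -1
(16405/12723): 16405 mod 12723 = 3682, so (16405/12723) = (3682/12723)
factor out 2^1: 3682 = 2^1·1841; with 12723 mod 8 = 3, (2/12723) = -1; sign now +1; continue with (1841/12723)
flip (1841/12723) -> (12723/1841): both odd, 1841 mod 4 = 1, 12723 mod 4 = 3, so the flip contributes +1; sign now +1
(12723/1841): 12723 mod 1841 = 1677, so (12723/1841) = (1677/1841)
flip (1677/1841) -> (1841/1677): both odd, 1677 mod 4 = 1, 1841 mod 4 = 1, so the flip contributes +1; sign now +1
(1841/1677): 1841 mod 1677 = 164, so (1841/1677) = (164/1677)
factor out 2^2: 164 = 2^2·41; with 1677 mod 8 = 5, (2/1677) = -1; sign now +1; continue with (41/1677)
flip (41/1677) -> (1677/41): both odd, 41 mod 4 = 1, 1677 mod 4 = 1, so the flip contributes +1; sign now +1
(1677/41): 1677 mod 41 = 37, so (1677/41) = (37/41)
flip (37/41) -> (41/37): both odd, 37 mod 4 = 1, 41 mod 4 = 1, so the flip contributes +1; sign now +1
(41/37): 41 mod 37 = 4, so (41/37) = (4/37)
factor out 2^2: 4 = 2^2·1; with 37 mod 8 = 5, (2/37) = -1; sign now +1; continue with (1/37)
reached (1/37) = 1, so the symbol is +1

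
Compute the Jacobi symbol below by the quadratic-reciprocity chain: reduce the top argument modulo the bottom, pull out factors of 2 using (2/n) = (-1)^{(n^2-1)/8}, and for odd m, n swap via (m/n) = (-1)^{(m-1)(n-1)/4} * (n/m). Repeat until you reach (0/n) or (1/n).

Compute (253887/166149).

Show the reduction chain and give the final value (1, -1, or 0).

0

(253887/166149): 253887 mod 166149 = 87738, so (253887/166149) = (87738/166149)
factor out 2^1: 87738 = 2^1·43869; with 166149 mod 8 = 5, (2/166149) = -1; sign now -1; continue with (43869/166149)
flip (43869/166149) -> (166149/43869): both odd, 43869 mod 4 = 1, 166149 mod 4 = 1, so the flip contributes +1; sign now -1
(166149/43869): 166149 mod 43869 = 34542, so (166149/43869) = (34542/43869)
factor out 2^1: 34542 = 2^1·17271; with 43869 mod 8 = 5, (2/43869) = -1; sign now +1; continue with (17271/43869)
flip (17271/43869) -> (43869/17271): both odd, 17271 mod 4 = 3, 43869 mod 4 = 1, so the flip contributes +1; sign now +1
(43869/17271): 43869 mod 17271 = 9327, so (43869/17271) = (9327/17271)
flip (9327/17271) -> (17271/9327): both odd, 9327 mod 4 = 3, 17271 mod 4 = 3, so the flip contributes -1; sign now -1
(17271/9327): 17271 mod 9327 = 7944, so (17271/9327) = (7944/9327)
factor out 2^3: 7944 = 2^3·993; with 9327 mod 8 = 7, (2/9327) = +1; sign now -1; continue with (993/9327)
flip (993/9327) -> (9327/993): both odd, 993 mod 4 = 1, 9327 mod 4 = 3, so the flip contributes +1; sign now -1
(9327/993): 9327 mod 993 = 390, so (9327/993) = (390/993)
factor out 2^1: 390 = 2^1·195; with 993 mod 8 = 1, (2/993) = +1; sign now -1; continue with (195/993)
flip (195/993) -> (993/195): both odd, 195 mod 4 = 3, 993 mod 4 = 1, so the flip contributes +1; sign now -1
(993/195): 993 mod 195 = 18, so (993/195) = (18/195)
factor out 2^1: 18 = 2^1·9; with 195 mod 8 = 3, (2/195) = -1; sign now +1; continue with (9/195)
flip (9/195) -> (195/9): both odd, 9 mod 4 = 1, 195 mod 4 = 3, so the flip contributes +1; sign now +1
(195/9): 195 mod 9 = 6, so (195/9) = (6/9)
factor out 2^1: 6 = 2^1·3; with 9 mod 8 = 1, (2/9) = +1; sign now +1; continue with (3/9)
flip (3/9) -> (9/3): both odd, 3 mod 4 = 3, 9 mod 4 = 1, so the flip contributes +1; sign now +1
(9/3): 9 mod 3 = 0, so (9/3) = (0/3)
reached (0/3); gcd(a, n) > 1, so (0/3) = 0 and the symbol is 0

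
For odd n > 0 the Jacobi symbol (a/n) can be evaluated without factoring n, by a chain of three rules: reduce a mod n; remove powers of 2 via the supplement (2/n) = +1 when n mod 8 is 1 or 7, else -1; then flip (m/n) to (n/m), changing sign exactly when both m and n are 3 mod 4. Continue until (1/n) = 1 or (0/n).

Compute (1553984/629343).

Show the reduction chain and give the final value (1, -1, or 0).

1

(1553984/629343): 1553984 mod 629343 = 295298, so (1553984/629343) = (295298/629343)
factor out 2^1: 295298 = 2^1·147649; with 629343 mod 8 = 7, (2/629343) = +1; sign now +1; continue with (147649/629343)
flip (147649/629343) -> (629343/147649): both odd, 147649 mod 4 = 1, 629343 mod 4 = 3, so the flip contributes +1; sign now +1
(629343/147649): 629343 mod 147649 = 38747, so (629343/147649) = (38747/147649)
flip (38747/147649) -> (147649/38747): both odd, 38747 mod 4 = 3, 147649 mod 4 = 1, so the flip contributes +1; sign now +1
(147649/38747): 147649 mod 38747 = 31408, so (147649/38747) = (31408/38747)
factor out 2^4: 31408 = 2^4·1963; with 38747 mod 8 = 3, (2/38747) = -1; sign now +1; continue with (1963/38747)
flip (1963/38747) -> (38747/1963): both odd, 1963 mod 4 = 3, 38747 mod 4 = 3, so the flip contributes -1; sign now -1
(38747/1963): 38747 mod 1963 = 1450, so (38747/1963) = (1450/1963)
factor out 2^1: 1450 = 2^1·725; with 1963 mod 8 = 3, (2/1963) = -1; sign now +1; continue with (725/1963)
flip (725/1963) -> (1963/725): both odd, 725 mod 4 = 1, 1963 mod 4 = 3, so the flip contributes +1; sign now +1
(1963/725): 1963 mod 725 = 513, so (1963/725) = (513/725)
flip (513/725) -> (725/513): both odd, 513 mod 4 = 1, 725 mod 4 = 1, so the flip contributes +1; sign now +1
(725/513): 725 mod 513 = 212, so (725/513) = (212/513)
factor out 2^2: 212 = 2^2·53; with 513 mod 8 = 1, (2/513) = +1; sign now +1; continue with (53/513)
flip (53/513) -> (513/53): both odd, 53 mod 4 = 1, 513 mod 4 = 1, so the flip contributes +1; sign now +1
(513/53): 513 mod 53 = 36, so (513/53) = (36/53)
factor out 2^2: 36 = 2^2·9; with 53 mod 8 = 5, (2/53) = -1; sign now +1; continue with (9/53)
flip (9/53) -> (53/9): both odd, 9 mod 4 = 1, 53 mod 4 = 1, so the flip contributes +1; sign now +1
(53/9): 53 mod 9 = 8, so (53/9) = (8/9)
factor out 2^3: 8 = 2^3·1; with 9 mod 8 = 1, (2/9) = +1; sign now +1; continue with (1/9)
reached (1/9) = 1, so the symbol is +1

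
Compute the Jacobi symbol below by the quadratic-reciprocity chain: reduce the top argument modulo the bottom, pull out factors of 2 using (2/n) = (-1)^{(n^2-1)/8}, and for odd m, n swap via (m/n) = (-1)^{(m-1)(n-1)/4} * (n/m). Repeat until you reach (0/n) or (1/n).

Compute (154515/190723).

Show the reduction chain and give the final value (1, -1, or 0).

1

flip (154515/190723) -> (190723/154515): both odd, 154515 mod 4 = 3, 190723 mod 4 = 3, so the flip contributes -1; sign now -1
(190723/154515): 190723 mod 154515 = 36208, so (190723/154515) = (36208/154515)
factor out 2^4: 36208 = 2^4·2263; with 154515 mod 8 = 3, (2/154515) = -1; sign now -1; continue with (2263/154515)
flip (2263/154515) -> (154515/2263): both odd, 2263 mod 4 = 3, 154515 mod 4 = 3, so the flip contributes -1; sign now +1
(154515/2263): 154515 mod 2263 = 631, so (154515/2263) = (631/2263)
flip (631/2263) -> (2263/631): both odd, 631 mod 4 = 3, 2263 mod 4 = 3, so the flip contributes -1; sign now -1
(2263/631): 2263 mod 631 = 370, so (2263/631) = (370/631)
factor out 2^1: 370 = 2^1·185; with 631 mod 8 = 7, (2/631) = +1; sign now -1; continue with (185/631)
flip (185/631) -> (631/185): both odd, 185 mod 4 = 1, 631 mod 4 = 3, so the flip contributes +1; sign now -1
(631/185): 631 mod 185 = 76, so (631/185) = (76/185)
factor out 2^2: 76 = 2^2·19; with 185 mod 8 = 1, (2/185) = +1; sign now -1; continue with (19/185)
flip (19/185) -> (185/19): both odd, 19 mod 4 = 3, 185 mod 4 = 1, so the flip contributes +1; sign now -1
(185/19): 185 mod 19 = 14, so (185/19) = (14/19)
factor out 2^1: 14 = 2^1·7; with 19 mod 8 = 3, (2/19) = -1; sign now +1; continue with (7/19)
flip (7/19) -> (19/7): both odd, 7 mod 4 = 3, 19 mod 4 = 3, so the flip contributes -1; sign now -1
(19/7): 19 mod 7 = 5, so (19/7) = (5/7)
flip (5/7) -> (7/5): both odd, 5 mod 4 = 1, 7 mod 4 = 3, so the flip contributes +1; sign now -1
(7/5): 7 mod 5 = 2, so (7/5) = (2/5)
factor out 2^1: 2 = 2^1·1; with 5 mod 8 = 5, (2/5) = -1; sign now +1; continue with (1/5)
reached (1/5) = 1, so the symbol is +1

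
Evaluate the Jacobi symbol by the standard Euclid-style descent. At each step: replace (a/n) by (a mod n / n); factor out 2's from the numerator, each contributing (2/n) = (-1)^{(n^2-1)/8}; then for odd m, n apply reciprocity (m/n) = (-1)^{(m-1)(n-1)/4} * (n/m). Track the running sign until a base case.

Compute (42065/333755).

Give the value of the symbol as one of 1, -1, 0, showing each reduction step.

reciprocity: (42065/333755) = +1·(333755/42065) since 42065 mod 4 = 1, 333755 mod 4 = 3; sign now +1
(333755/42065) = (39300/42065)   [reduce mod 42065]
39300 = 2^2·9825; (2/42065) = +1 since 42065 mod 8 = 1, so (39300/42065) = (+1)^2·(9825/42065); sign now +1
reciprocity: (9825/42065) = +1·(42065/9825) since 9825 mod 4 = 1, 42065 mod 4 = 1; sign now +1
(42065/9825) = (2765/9825)   [reduce mod 9825]
reciprocity: (2765/9825) = +1·(9825/2765) since 2765 mod 4 = 1, 9825 mod 4 = 1; sign now +1
(9825/2765) = (1530/2765)   [reduce mod 2765]
1530 = 2^1·765; (2/2765) = -1 since 2765 mod 8 = 5, so (1530/2765) = (-1)^1·(765/2765); sign now -1
reciprocity: (765/2765) = +1·(2765/765) since 765 mod 4 = 1, 2765 mod 4 = 1; sign now -1
(2765/765) = (470/765)   [reduce mod 765]
470 = 2^1·235; (2/765) = -1 since 765 mod 8 = 5, so (470/765) = (-1)^1·(235/765); sign now +1
reciprocity: (235/765) = +1·(765/235) since 235 mod 4 = 3, 765 mod 4 = 1; sign now +1
(765/235) = (60/235)   [reduce mod 235]
60 = 2^2·15; (2/235) = -1 since 235 mod 8 = 3, so (60/235) = (-1)^2·(15/235); sign now +1
reciprocity: (15/235) = -1·(235/15) since 15 mod 4 = 3, 235 mod 4 = 3; sign now -1
(235/15) = (10/15)   [reduce mod 15]
10 = 2^1·5; (2/15) = +1 since 15 mod 8 = 7, so (10/15) = (+1)^1·(5/15); sign now -1
reciprocity: (5/15) = +1·(15/5) since 5 mod 4 = 1, 15 mod 4 = 3; sign now -1
(15/5) = (0/5)   [reduce mod 5]
(0/5) = 0   [gcd(a, n) > 1]; final value = 0

0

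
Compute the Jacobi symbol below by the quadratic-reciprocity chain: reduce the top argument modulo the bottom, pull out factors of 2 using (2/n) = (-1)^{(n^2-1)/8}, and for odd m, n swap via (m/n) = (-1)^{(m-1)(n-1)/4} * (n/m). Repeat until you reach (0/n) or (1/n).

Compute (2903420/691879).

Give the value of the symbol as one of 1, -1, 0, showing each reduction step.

(2903420/691879): 2903420 mod 691879 = 135904, so (2903420/691879) = (135904/691879)
factor out 2^5: 135904 = 2^5·4247; with 691879 mod 8 = 7, (2/691879) = +1; sign now +1; continue with (4247/691879)
flip (4247/691879) -> (691879/4247): both odd, 4247 mod 4 = 3, 691879 mod 4 = 3, so the flip contributes -1; sign now -1
(691879/4247): 691879 mod 4247 = 3865, so (691879/4247) = (3865/4247)
flip (3865/4247) -> (4247/3865): both odd, 3865 mod 4 = 1, 4247 mod 4 = 3, so the flip contributes +1; sign now -1
(4247/3865): 4247 mod 3865 = 382, so (4247/3865) = (382/3865)
factor out 2^1: 382 = 2^1·191; with 3865 mod 8 = 1, (2/3865) = +1; sign now -1; continue with (191/3865)
flip (191/3865) -> (3865/191): both odd, 191 mod 4 = 3, 3865 mod 4 = 1, so the flip contributes +1; sign now -1
(3865/191): 3865 mod 191 = 45, so (3865/191) = (45/191)
flip (45/191) -> (191/45): both odd, 45 mod 4 = 1, 191 mod 4 = 3, so the flip contributes +1; sign now -1
(191/45): 191 mod 45 = 11, so (191/45) = (11/45)
flip (11/45) -> (45/11): both odd, 11 mod 4 = 3, 45 mod 4 = 1, so the flip contributes +1; sign now -1
(45/11): 45 mod 11 = 1, so (45/11) = (1/11)
reached (1/11) = 1, so the symbol is -1

-1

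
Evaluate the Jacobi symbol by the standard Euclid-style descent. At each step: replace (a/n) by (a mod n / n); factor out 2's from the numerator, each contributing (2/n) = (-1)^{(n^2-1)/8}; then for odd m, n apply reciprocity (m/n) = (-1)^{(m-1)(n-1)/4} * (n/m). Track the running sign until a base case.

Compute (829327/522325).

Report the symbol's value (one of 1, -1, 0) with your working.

-1

(829327/522325) = (307002/522325)   [reduce mod 522325]
307002 = 2^1·153501; (2/522325) = -1 since 522325 mod 8 = 5, so (307002/522325) = (-1)^1·(153501/522325); sign now -1
reciprocity: (153501/522325) = +1·(522325/153501) since 153501 mod 4 = 1, 522325 mod 4 = 1; sign now -1
(522325/153501) = (61822/153501)   [reduce mod 153501]
61822 = 2^1·30911; (2/153501) = -1 since 153501 mod 8 = 5, so (61822/153501) = (-1)^1·(30911/153501); sign now +1
reciprocity: (30911/153501) = +1·(153501/30911) since 30911 mod 4 = 3, 153501 mod 4 = 1; sign now +1
(153501/30911) = (29857/30911)   [reduce mod 30911]
reciprocity: (29857/30911) = +1·(30911/29857) since 29857 mod 4 = 1, 30911 mod 4 = 3; sign now +1
(30911/29857) = (1054/29857)   [reduce mod 29857]
1054 = 2^1·527; (2/29857) = +1 since 29857 mod 8 = 1, so (1054/29857) = (+1)^1·(527/29857); sign now +1
reciprocity: (527/29857) = +1·(29857/527) since 527 mod 4 = 3, 29857 mod 4 = 1; sign now +1
(29857/527) = (345/527)   [reduce mod 527]
reciprocity: (345/527) = +1·(527/345) since 345 mod 4 = 1, 527 mod 4 = 3; sign now +1
(527/345) = (182/345)   [reduce mod 345]
182 = 2^1·91; (2/345) = +1 since 345 mod 8 = 1, so (182/345) = (+1)^1·(91/345); sign now +1
reciprocity: (91/345) = +1·(345/91) since 91 mod 4 = 3, 345 mod 4 = 1; sign now +1
(345/91) = (72/91)   [reduce mod 91]
72 = 2^3·9; (2/91) = -1 since 91 mod 8 = 3, so (72/91) = (-1)^3·(9/91); sign now -1
reciprocity: (9/91) = +1·(91/9) since 9 mod 4 = 1, 91 mod 4 = 3; sign now -1
(91/9) = (1/9)   [reduce mod 9]
(1/9) = 1; final value = sign = -1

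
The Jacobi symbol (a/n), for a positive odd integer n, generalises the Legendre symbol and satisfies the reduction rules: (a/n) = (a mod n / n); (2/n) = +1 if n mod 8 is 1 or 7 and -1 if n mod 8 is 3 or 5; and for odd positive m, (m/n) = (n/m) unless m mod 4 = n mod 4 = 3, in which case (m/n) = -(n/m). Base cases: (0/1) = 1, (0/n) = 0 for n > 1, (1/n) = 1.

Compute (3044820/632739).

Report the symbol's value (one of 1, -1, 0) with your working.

0

(3044820/632739): 3044820 mod 632739 = 513864, so (3044820/632739) = (513864/632739)
factor out 2^3: 513864 = 2^3·64233; with 632739 mod 8 = 3, (2/632739) = -1; sign now -1; continue with (64233/632739)
flip (64233/632739) -> (632739/64233): both odd, 64233 mod 4 = 1, 632739 mod 4 = 3, so the flip contributes +1; sign now -1
(632739/64233): 632739 mod 64233 = 54642, so (632739/64233) = (54642/64233)
factor out 2^1: 54642 = 2^1·27321; with 64233 mod 8 = 1, (2/64233) = +1; sign now -1; continue with (27321/64233)
flip (27321/64233) -> (64233/27321): both odd, 27321 mod 4 = 1, 64233 mod 4 = 1, so the flip contributes +1; sign now -1
(64233/27321): 64233 mod 27321 = 9591, so (64233/27321) = (9591/27321)
flip (9591/27321) -> (27321/9591): both odd, 9591 mod 4 = 3, 27321 mod 4 = 1, so the flip contributes +1; sign now -1
(27321/9591): 27321 mod 9591 = 8139, so (27321/9591) = (8139/9591)
flip (8139/9591) -> (9591/8139): both odd, 8139 mod 4 = 3, 9591 mod 4 = 3, so the flip contributes -1; sign now +1
(9591/8139): 9591 mod 8139 = 1452, so (9591/8139) = (1452/8139)
factor out 2^2: 1452 = 2^2·363; with 8139 mod 8 = 3, (2/8139) = -1; sign now +1; continue with (363/8139)
flip (363/8139) -> (8139/363): both odd, 363 mod 4 = 3, 8139 mod 4 = 3, so the flip contributes -1; sign now -1
(8139/363): 8139 mod 363 = 153, so (8139/363) = (153/363)
flip (153/363) -> (363/153): both odd, 153 mod 4 = 1, 363 mod 4 = 3, so the flip contributes +1; sign now -1
(363/153): 363 mod 153 = 57, so (363/153) = (57/153)
flip (57/153) -> (153/57): both odd, 57 mod 4 = 1, 153 mod 4 = 1, so the flip contributes +1; sign now -1
(153/57): 153 mod 57 = 39, so (153/57) = (39/57)
flip (39/57) -> (57/39): both odd, 39 mod 4 = 3, 57 mod 4 = 1, so the flip contributes +1; sign now -1
(57/39): 57 mod 39 = 18, so (57/39) = (18/39)
factor out 2^1: 18 = 2^1·9; with 39 mod 8 = 7, (2/39) = +1; sign now -1; continue with (9/39)
flip (9/39) -> (39/9): both odd, 9 mod 4 = 1, 39 mod 4 = 3, so the flip contributes +1; sign now -1
(39/9): 39 mod 9 = 3, so (39/9) = (3/9)
flip (3/9) -> (9/3): both odd, 3 mod 4 = 3, 9 mod 4 = 1, so the flip contributes +1; sign now -1
(9/3): 9 mod 3 = 0, so (9/3) = (0/3)
reached (0/3); gcd(a, n) > 1, so (0/3) = 0 and the symbol is 0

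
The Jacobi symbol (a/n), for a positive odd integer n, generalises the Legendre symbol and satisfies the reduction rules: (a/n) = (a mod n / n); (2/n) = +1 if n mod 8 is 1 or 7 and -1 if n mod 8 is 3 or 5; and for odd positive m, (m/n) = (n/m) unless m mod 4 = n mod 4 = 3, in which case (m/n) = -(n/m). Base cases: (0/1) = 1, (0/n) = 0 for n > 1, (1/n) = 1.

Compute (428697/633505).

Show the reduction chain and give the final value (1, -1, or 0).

flip (428697/633505) -> (633505/428697): both odd, 428697 mod 4 = 1, 633505 mod 4 = 1, so the flip contributes +1; sign now +1
(633505/428697): 633505 mod 428697 = 204808, so (633505/428697) = (204808/428697)
factor out 2^3: 204808 = 2^3·25601; with 428697 mod 8 = 1, (2/428697) = +1; sign now +1; continue with (25601/428697)
flip (25601/428697) -> (428697/25601): both odd, 25601 mod 4 = 1, 428697 mod 4 = 1, so the flip contributes +1; sign now +1
(428697/25601): 428697 mod 25601 = 19081, so (428697/25601) = (19081/25601)
flip (19081/25601) -> (25601/19081): both odd, 19081 mod 4 = 1, 25601 mod 4 = 1, so the flip contributes +1; sign now +1
(25601/19081): 25601 mod 19081 = 6520, so (25601/19081) = (6520/19081)
factor out 2^3: 6520 = 2^3·815; with 19081 mod 8 = 1, (2/19081) = +1; sign now +1; continue with (815/19081)
flip (815/19081) -> (19081/815): both odd, 815 mod 4 = 3, 19081 mod 4 = 1, so the flip contributes +1; sign now +1
(19081/815): 19081 mod 815 = 336, so (19081/815) = (336/815)
factor out 2^4: 336 = 2^4·21; with 815 mod 8 = 7, (2/815) = +1; sign now +1; continue with (21/815)
flip (21/815) -> (815/21): both odd, 21 mod 4 = 1, 815 mod 4 = 3, so the flip contributes +1; sign now +1
(815/21): 815 mod 21 = 17, so (815/21) = (17/21)
flip (17/21) -> (21/17): both odd, 17 mod 4 = 1, 21 mod 4 = 1, so the flip contributes +1; sign now +1
(21/17): 21 mod 17 = 4, so (21/17) = (4/17)
factor out 2^2: 4 = 2^2·1; with 17 mod 8 = 1, (2/17) = +1; sign now +1; continue with (1/17)
reached (1/17) = 1, so the symbol is +1

1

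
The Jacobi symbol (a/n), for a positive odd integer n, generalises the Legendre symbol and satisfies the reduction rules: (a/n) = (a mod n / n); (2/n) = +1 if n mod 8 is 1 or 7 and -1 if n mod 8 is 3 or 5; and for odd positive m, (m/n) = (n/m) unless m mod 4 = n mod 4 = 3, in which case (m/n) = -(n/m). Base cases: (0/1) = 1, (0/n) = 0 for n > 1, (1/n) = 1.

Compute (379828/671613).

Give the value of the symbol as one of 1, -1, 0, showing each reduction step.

1

factor out 2^2: 379828 = 2^2·94957; with 671613 mod 8 = 5, (2/671613) = -1; sign now +1; continue with (94957/671613)
flip (94957/671613) -> (671613/94957): both odd, 94957 mod 4 = 1, 671613 mod 4 = 1, so the flip contributes +1; sign now +1
(671613/94957): 671613 mod 94957 = 6914, so (671613/94957) = (6914/94957)
factor out 2^1: 6914 = 2^1·3457; with 94957 mod 8 = 5, (2/94957) = -1; sign now -1; continue with (3457/94957)
flip (3457/94957) -> (94957/3457): both odd, 3457 mod 4 = 1, 94957 mod 4 = 1, so the flip contributes +1; sign now -1
(94957/3457): 94957 mod 3457 = 1618, so (94957/3457) = (1618/3457)
factor out 2^1: 1618 = 2^1·809; with 3457 mod 8 = 1, (2/3457) = +1; sign now -1; continue with (809/3457)
flip (809/3457) -> (3457/809): both odd, 809 mod 4 = 1, 3457 mod 4 = 1, so the flip contributes +1; sign now -1
(3457/809): 3457 mod 809 = 221, so (3457/809) = (221/809)
flip (221/809) -> (809/221): both odd, 221 mod 4 = 1, 809 mod 4 = 1, so the flip contributes +1; sign now -1
(809/221): 809 mod 221 = 146, so (809/221) = (146/221)
factor out 2^1: 146 = 2^1·73; with 221 mod 8 = 5, (2/221) = -1; sign now +1; continue with (73/221)
flip (73/221) -> (221/73): both odd, 73 mod 4 = 1, 221 mod 4 = 1, so the flip contributes +1; sign now +1
(221/73): 221 mod 73 = 2, so (221/73) = (2/73)
factor out 2^1: 2 = 2^1·1; with 73 mod 8 = 1, (2/73) = +1; sign now +1; continue with (1/73)
reached (1/73) = 1, so the symbol is +1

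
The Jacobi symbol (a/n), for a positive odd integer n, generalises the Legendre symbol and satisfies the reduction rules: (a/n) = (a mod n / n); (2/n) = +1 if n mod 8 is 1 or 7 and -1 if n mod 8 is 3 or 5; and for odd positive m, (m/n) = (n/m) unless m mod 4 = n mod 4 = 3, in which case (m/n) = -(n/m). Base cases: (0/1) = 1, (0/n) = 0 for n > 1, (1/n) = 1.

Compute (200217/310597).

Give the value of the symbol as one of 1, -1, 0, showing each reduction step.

1

reciprocity: (200217/310597) = +1·(310597/200217) since 200217 mod 4 = 1, 310597 mod 4 = 1; sign now +1
(310597/200217) = (110380/200217)   [reduce mod 200217]
110380 = 2^2·27595; (2/200217) = +1 since 200217 mod 8 = 1, so (110380/200217) = (+1)^2·(27595/200217); sign now +1
reciprocity: (27595/200217) = +1·(200217/27595) since 27595 mod 4 = 3, 200217 mod 4 = 1; sign now +1
(200217/27595) = (7052/27595)   [reduce mod 27595]
7052 = 2^2·1763; (2/27595) = -1 since 27595 mod 8 = 3, so (7052/27595) = (-1)^2·(1763/27595); sign now +1
reciprocity: (1763/27595) = -1·(27595/1763) since 1763 mod 4 = 3, 27595 mod 4 = 3; sign now -1
(27595/1763) = (1150/1763)   [reduce mod 1763]
1150 = 2^1·575; (2/1763) = -1 since 1763 mod 8 = 3, so (1150/1763) = (-1)^1·(575/1763); sign now +1
reciprocity: (575/1763) = -1·(1763/575) since 575 mod 4 = 3, 1763 mod 4 = 3; sign now -1
(1763/575) = (38/575)   [reduce mod 575]
38 = 2^1·19; (2/575) = +1 since 575 mod 8 = 7, so (38/575) = (+1)^1·(19/575); sign now -1
reciprocity: (19/575) = -1·(575/19) since 19 mod 4 = 3, 575 mod 4 = 3; sign now +1
(575/19) = (5/19)   [reduce mod 19]
reciprocity: (5/19) = +1·(19/5) since 5 mod 4 = 1, 19 mod 4 = 3; sign now +1
(19/5) = (4/5)   [reduce mod 5]
4 = 2^2·1; (2/5) = -1 since 5 mod 8 = 5, so (4/5) = (-1)^2·(1/5); sign now +1
(1/5) = 1; final value = sign = +1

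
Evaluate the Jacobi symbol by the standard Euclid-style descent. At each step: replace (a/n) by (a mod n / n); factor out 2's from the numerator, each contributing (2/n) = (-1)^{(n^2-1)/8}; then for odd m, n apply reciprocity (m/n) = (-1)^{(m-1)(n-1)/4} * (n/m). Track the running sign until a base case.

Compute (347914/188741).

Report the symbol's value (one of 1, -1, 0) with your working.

0

(347914/188741): 347914 mod 188741 = 159173, so (347914/188741) = (159173/188741)
flip (159173/188741) -> (188741/159173): both odd, 159173 mod 4 = 1, 188741 mod 4 = 1, so the flip contributes +1; sign now +1
(188741/159173): 188741 mod 159173 = 29568, so (188741/159173) = (29568/159173)
factor out 2^7: 29568 = 2^7·231; with 159173 mod 8 = 5, (2/159173) = -1; sign now -1; continue with (231/159173)
flip (231/159173) -> (159173/231): both odd, 231 mod 4 = 3, 159173 mod 4 = 1, so the flip contributes +1; sign now -1
(159173/231): 159173 mod 231 = 14, so (159173/231) = (14/231)
factor out 2^1: 14 = 2^1·7; with 231 mod 8 = 7, (2/231) = +1; sign now -1; continue with (7/231)
flip (7/231) -> (231/7): both odd, 7 mod 4 = 3, 231 mod 4 = 3, so the flip contributes -1; sign now +1
(231/7): 231 mod 7 = 0, so (231/7) = (0/7)
reached (0/7); gcd(a, n) > 1, so (0/7) = 0 and the symbol is 0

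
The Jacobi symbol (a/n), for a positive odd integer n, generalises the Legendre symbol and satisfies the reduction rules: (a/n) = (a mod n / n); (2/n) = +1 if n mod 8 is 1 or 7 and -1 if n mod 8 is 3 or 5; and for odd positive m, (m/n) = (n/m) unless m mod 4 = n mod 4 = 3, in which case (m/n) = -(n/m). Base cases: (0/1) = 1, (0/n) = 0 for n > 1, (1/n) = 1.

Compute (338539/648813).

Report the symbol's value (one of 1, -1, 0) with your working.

1

flip (338539/648813) -> (648813/338539): both odd, 338539 mod 4 = 3, 648813 mod 4 = 1, so the flip contributes +1; sign now +1
(648813/338539): 648813 mod 338539 = 310274, so (648813/338539) = (310274/338539)
factor out 2^1: 310274 = 2^1·155137; with 338539 mod 8 = 3, (2/338539) = -1; sign now -1; continue with (155137/338539)
flip (155137/338539) -> (338539/155137): both odd, 155137 mod 4 = 1, 338539 mod 4 = 3, so the flip contributes +1; sign now -1
(338539/155137): 338539 mod 155137 = 28265, so (338539/155137) = (28265/155137)
flip (28265/155137) -> (155137/28265): both odd, 28265 mod 4 = 1, 155137 mod 4 = 1, so the flip contributes +1; sign now -1
(155137/28265): 155137 mod 28265 = 13812, so (155137/28265) = (13812/28265)
factor out 2^2: 13812 = 2^2·3453; with 28265 mod 8 = 1, (2/28265) = +1; sign now -1; continue with (3453/28265)
flip (3453/28265) -> (28265/3453): both odd, 3453 mod 4 = 1, 28265 mod 4 = 1, so the flip contributes +1; sign now -1
(28265/3453): 28265 mod 3453 = 641, so (28265/3453) = (641/3453)
flip (641/3453) -> (3453/641): both odd, 641 mod 4 = 1, 3453 mod 4 = 1, so the flip contributes +1; sign now -1
(3453/641): 3453 mod 641 = 248, so (3453/641) = (248/641)
factor out 2^3: 248 = 2^3·31; with 641 mod 8 = 1, (2/641) = +1; sign now -1; continue with (31/641)
flip (31/641) -> (641/31): both odd, 31 mod 4 = 3, 641 mod 4 = 1, so the flip contributes +1; sign now -1
(641/31): 641 mod 31 = 21, so (641/31) = (21/31)
flip (21/31) -> (31/21): both odd, 21 mod 4 = 1, 31 mod 4 = 3, so the flip contributes +1; sign now -1
(31/21): 31 mod 21 = 10, so (31/21) = (10/21)
factor out 2^1: 10 = 2^1·5; with 21 mod 8 = 5, (2/21) = -1; sign now +1; continue with (5/21)
flip (5/21) -> (21/5): both odd, 5 mod 4 = 1, 21 mod 4 = 1, so the flip contributes +1; sign now +1
(21/5): 21 mod 5 = 1, so (21/5) = (1/5)
reached (1/5) = 1, so the symbol is +1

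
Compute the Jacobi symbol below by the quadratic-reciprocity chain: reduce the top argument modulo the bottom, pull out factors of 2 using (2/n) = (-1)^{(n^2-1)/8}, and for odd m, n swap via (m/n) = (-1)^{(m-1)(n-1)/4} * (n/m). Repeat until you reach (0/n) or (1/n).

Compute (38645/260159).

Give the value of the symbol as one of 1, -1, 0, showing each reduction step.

reciprocity: (38645/260159) = +1·(260159/38645) since 38645 mod 4 = 1, 260159 mod 4 = 3; sign now +1
(260159/38645) = (28289/38645)   [reduce mod 38645]
reciprocity: (28289/38645) = +1·(38645/28289) since 28289 mod 4 = 1, 38645 mod 4 = 1; sign now +1
(38645/28289) = (10356/28289)   [reduce mod 28289]
10356 = 2^2·2589; (2/28289) = +1 since 28289 mod 8 = 1, so (10356/28289) = (+1)^2·(2589/28289); sign now +1
reciprocity: (2589/28289) = +1·(28289/2589) since 2589 mod 4 = 1, 28289 mod 4 = 1; sign now +1
(28289/2589) = (2399/2589)   [reduce mod 2589]
reciprocity: (2399/2589) = +1·(2589/2399) since 2399 mod 4 = 3, 2589 mod 4 = 1; sign now +1
(2589/2399) = (190/2399)   [reduce mod 2399]
190 = 2^1·95; (2/2399) = +1 since 2399 mod 8 = 7, so (190/2399) = (+1)^1·(95/2399); sign now +1
reciprocity: (95/2399) = -1·(2399/95) since 95 mod 4 = 3, 2399 mod 4 = 3; sign now -1
(2399/95) = (24/95)   [reduce mod 95]
24 = 2^3·3; (2/95) = +1 since 95 mod 8 = 7, so (24/95) = (+1)^3·(3/95); sign now -1
reciprocity: (3/95) = -1·(95/3) since 3 mod 4 = 3, 95 mod 4 = 3; sign now +1
(95/3) = (2/3)   [reduce mod 3]
2 = 2^1·1; (2/3) = -1 since 3 mod 8 = 3, so (2/3) = (-1)^1·(1/3); sign now -1
(1/3) = 1; final value = sign = -1

-1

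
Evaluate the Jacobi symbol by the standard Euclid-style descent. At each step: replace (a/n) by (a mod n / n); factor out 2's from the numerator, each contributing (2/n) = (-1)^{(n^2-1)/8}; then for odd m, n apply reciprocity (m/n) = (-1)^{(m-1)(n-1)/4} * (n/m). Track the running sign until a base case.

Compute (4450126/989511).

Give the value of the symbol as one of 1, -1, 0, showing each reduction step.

(4450126/989511): 4450126 mod 989511 = 492082, so (4450126/989511) = (492082/989511)
factor out 2^1: 492082 = 2^1·246041; with 989511 mod 8 = 7, (2/989511) = +1; sign now +1; continue with (246041/989511)
flip (246041/989511) -> (989511/246041): both odd, 246041 mod 4 = 1, 989511 mod 4 = 3, so the flip contributes +1; sign now +1
(989511/246041): 989511 mod 246041 = 5347, so (989511/246041) = (5347/246041)
flip (5347/246041) -> (246041/5347): both odd, 5347 mod 4 = 3, 246041 mod 4 = 1, so the flip contributes +1; sign now +1
(246041/5347): 246041 mod 5347 = 79, so (246041/5347) = (79/5347)
flip (79/5347) -> (5347/79): both odd, 79 mod 4 = 3, 5347 mod 4 = 3, so the flip contributes -1; sign now -1
(5347/79): 5347 mod 79 = 54, so (5347/79) = (54/79)
factor out 2^1: 54 = 2^1·27; with 79 mod 8 = 7, (2/79) = +1; sign now -1; continue with (27/79)
flip (27/79) -> (79/27): both odd, 27 mod 4 = 3, 79 mod 4 = 3, so the flip contributes -1; sign now +1
(79/27): 79 mod 27 = 25, so (79/27) = (25/27)
flip (25/27) -> (27/25): both odd, 25 mod 4 = 1, 27 mod 4 = 3, so the flip contributes +1; sign now +1
(27/25): 27 mod 25 = 2, so (27/25) = (2/25)
factor out 2^1: 2 = 2^1·1; with 25 mod 8 = 1, (2/25) = +1; sign now +1; continue with (1/25)
reached (1/25) = 1, so the symbol is +1

1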